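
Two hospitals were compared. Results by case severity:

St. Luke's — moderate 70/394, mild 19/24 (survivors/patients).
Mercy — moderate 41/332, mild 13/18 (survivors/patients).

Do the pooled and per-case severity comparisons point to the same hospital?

Moderate: St. Luke's 70/394 = 17.8%, Mercy 41/332 = 12.3% → St. Luke's
Mild: St. Luke's 19/24 = 79.2%, Mercy 13/18 = 72.2% → St. Luke's
Overall: St. Luke's 89/418 = 21.3%, Mercy 54/350 = 15.4% → St. Luke's
St. Luke's wins overall and in every case group — no reversal.

Yes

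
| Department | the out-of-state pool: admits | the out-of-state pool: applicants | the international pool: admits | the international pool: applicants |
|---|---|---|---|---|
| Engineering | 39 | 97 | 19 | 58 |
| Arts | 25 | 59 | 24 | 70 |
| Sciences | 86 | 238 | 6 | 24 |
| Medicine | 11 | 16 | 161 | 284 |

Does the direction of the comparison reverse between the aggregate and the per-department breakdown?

Yes

Engineering: the out-of-state pool 39/97 = 40.2%, the international pool 19/58 = 32.8% → the out-of-state pool
Arts: the out-of-state pool 25/59 = 42.4%, the international pool 24/70 = 34.3% → the out-of-state pool
Sciences: the out-of-state pool 86/238 = 36.1%, the international pool 6/24 = 25.0% → the out-of-state pool
Medicine: the out-of-state pool 11/16 = 68.8%, the international pool 161/284 = 56.7% → the out-of-state pool
Overall: the out-of-state pool 161/410 = 39.3%, the international pool 210/436 = 48.2% → the international pool
The out-of-state pool wins each department group but the international pool wins overall — the comparison reverses. The out-of-state pool's applicants skew toward Sciences, which has a lower base rate.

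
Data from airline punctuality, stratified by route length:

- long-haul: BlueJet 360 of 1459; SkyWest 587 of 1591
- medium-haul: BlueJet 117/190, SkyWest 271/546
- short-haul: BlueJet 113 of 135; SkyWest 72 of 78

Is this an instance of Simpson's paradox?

No

Long-haul: BlueJet 360/1459 = 24.7%, SkyWest 587/1591 = 36.9% → SkyWest
Medium-haul: BlueJet 117/190 = 61.6%, SkyWest 271/546 = 49.6% → BlueJet
Short-haul: BlueJet 113/135 = 83.7%, SkyWest 72/78 = 92.3% → SkyWest
Overall: BlueJet 590/1784 = 33.1%, SkyWest 930/2215 = 42.0% → SkyWest
Neither sweeps: BlueJet wins 1 of 3 groups, SkyWest wins 2. SkyWest wins overall but not every group — no Simpson reversal.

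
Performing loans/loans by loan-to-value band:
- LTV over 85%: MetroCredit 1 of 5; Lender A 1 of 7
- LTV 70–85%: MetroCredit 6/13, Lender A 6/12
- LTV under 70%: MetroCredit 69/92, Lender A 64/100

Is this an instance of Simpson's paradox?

No

LTV over 85%: MetroCredit 1/5 = 20.0%, Lender A 1/7 = 14.3% → MetroCredit
LTV 70–85%: MetroCredit 6/13 = 46.2%, Lender A 6/12 = 50.0% → Lender A
LTV under 70%: MetroCredit 69/92 = 75.0%, Lender A 64/100 = 64.0% → MetroCredit
Overall: MetroCredit 76/110 = 69.1%, Lender A 71/119 = 59.7% → MetroCredit
Neither sweeps: MetroCredit wins 2 of 3 groups, Lender A wins 1. MetroCredit wins overall but not every group — no Simpson reversal.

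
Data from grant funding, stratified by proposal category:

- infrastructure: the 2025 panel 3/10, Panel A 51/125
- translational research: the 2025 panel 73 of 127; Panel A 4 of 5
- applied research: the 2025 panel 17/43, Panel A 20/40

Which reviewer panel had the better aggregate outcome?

Infrastructure: the 2025 panel 3/10 = 30.0%, Panel A 51/125 = 40.8% → Panel A
Translational research: the 2025 panel 73/127 = 57.5%, Panel A 4/5 = 80.0% → Panel A
Applied research: the 2025 panel 17/43 = 39.5%, Panel A 20/40 = 50.0% → Panel A
Overall: the 2025 panel 93/180 = 51.7%, Panel A 75/170 = 44.1% → the 2025 panel
(Panel A wins every proposal group but the 2025 panel wins overall — Panel A's proposals skew toward the low-rate infrastructure group.)

the 2025 panel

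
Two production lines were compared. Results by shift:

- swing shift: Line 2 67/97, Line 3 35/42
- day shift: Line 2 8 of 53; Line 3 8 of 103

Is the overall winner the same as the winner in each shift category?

Swing shift: Line 2 67/97 = 69.1%, Line 3 35/42 = 83.3% → Line 3
Day shift: Line 2 8/53 = 15.1%, Line 3 8/103 = 7.8% → Line 2
Overall: Line 2 75/150 = 50.0%, Line 3 43/145 = 29.7% → Line 2
Neither sweeps: Line 2 wins 1 of 2 groups, Line 3 wins 1. Line 2 wins overall but not every group — no Simpson reversal.

No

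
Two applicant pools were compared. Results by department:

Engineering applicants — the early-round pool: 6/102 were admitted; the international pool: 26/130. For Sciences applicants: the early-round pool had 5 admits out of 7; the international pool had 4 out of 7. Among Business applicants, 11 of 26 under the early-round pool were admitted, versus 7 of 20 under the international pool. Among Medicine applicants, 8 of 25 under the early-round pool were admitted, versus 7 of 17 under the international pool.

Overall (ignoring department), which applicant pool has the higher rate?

Engineering: the early-round pool 6/102 = 5.9%, the international pool 26/130 = 20.0% → the international pool
Sciences: the early-round pool 5/7 = 71.4%, the international pool 4/7 = 57.1% → the early-round pool
Business: the early-round pool 11/26 = 42.3%, the international pool 7/20 = 35.0% → the early-round pool
Medicine: the early-round pool 8/25 = 32.0%, the international pool 7/17 = 41.2% → the international pool
Overall: the early-round pool 30/160 = 18.8%, the international pool 44/174 = 25.3% → the international pool
(Neither sweeps every department group, but the international pool has the higher pooled rate.)

the international pool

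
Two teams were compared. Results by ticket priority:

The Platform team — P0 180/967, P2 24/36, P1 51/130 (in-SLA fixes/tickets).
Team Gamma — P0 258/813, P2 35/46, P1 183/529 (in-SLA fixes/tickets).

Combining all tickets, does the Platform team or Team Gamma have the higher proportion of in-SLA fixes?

P0: the Platform team 180/967 = 18.6%, Team Gamma 258/813 = 31.7% → Team Gamma
P2: the Platform team 24/36 = 66.7%, Team Gamma 35/46 = 76.1% → Team Gamma
P1: the Platform team 51/130 = 39.2%, Team Gamma 183/529 = 34.6% → the Platform team
Overall: the Platform team 255/1133 = 22.5%, Team Gamma 476/1388 = 34.3% → Team Gamma
(Neither sweeps every ticket group, but Team Gamma has the higher pooled rate.)

Team Gamma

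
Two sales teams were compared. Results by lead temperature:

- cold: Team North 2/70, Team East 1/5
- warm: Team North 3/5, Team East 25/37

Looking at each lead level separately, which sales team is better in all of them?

Cold: Team North 2/70 = 2.9%, Team East 1/5 = 20.0% → Team East
Warm: Team North 3/5 = 60.0%, Team East 25/37 = 67.6% → Team East
Team East has the higher rate in both groups.

Team East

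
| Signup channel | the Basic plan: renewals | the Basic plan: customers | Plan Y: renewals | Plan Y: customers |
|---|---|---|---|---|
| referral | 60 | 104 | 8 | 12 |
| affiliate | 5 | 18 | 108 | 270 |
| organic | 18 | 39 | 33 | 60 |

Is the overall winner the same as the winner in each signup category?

Referral: the Basic plan 60/104 = 57.7%, Plan Y 8/12 = 66.7% → Plan Y
Affiliate: the Basic plan 5/18 = 27.8%, Plan Y 108/270 = 40.0% → Plan Y
Organic: the Basic plan 18/39 = 46.2%, Plan Y 33/60 = 55.0% → Plan Y
Overall: the Basic plan 83/161 = 51.6%, Plan Y 149/342 = 43.6% → the Basic plan
Plan Y wins each signup group but the Basic plan wins overall — the comparison reverses. Plan Y's customers skew toward affiliate, which has a lower base rate.

No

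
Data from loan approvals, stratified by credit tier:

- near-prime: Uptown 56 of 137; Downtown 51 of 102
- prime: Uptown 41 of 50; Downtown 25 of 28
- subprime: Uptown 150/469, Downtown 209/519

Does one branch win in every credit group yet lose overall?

Near-prime: Uptown 56/137 = 40.9%, Downtown 51/102 = 50.0% → Downtown
Prime: Uptown 41/50 = 82.0%, Downtown 25/28 = 89.3% → Downtown
Subprime: Uptown 150/469 = 32.0%, Downtown 209/519 = 40.3% → Downtown
Overall: Uptown 247/656 = 37.7%, Downtown 285/649 = 43.9% → Downtown
Downtown wins overall and in every credit group — no reversal.

No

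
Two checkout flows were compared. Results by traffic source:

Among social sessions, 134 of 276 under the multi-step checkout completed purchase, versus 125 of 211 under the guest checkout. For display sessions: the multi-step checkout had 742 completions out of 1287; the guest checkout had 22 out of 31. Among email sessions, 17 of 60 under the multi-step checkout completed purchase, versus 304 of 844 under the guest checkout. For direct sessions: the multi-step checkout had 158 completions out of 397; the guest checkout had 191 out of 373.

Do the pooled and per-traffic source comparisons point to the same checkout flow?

Social: the multi-step checkout 134/276 = 48.6%, the guest checkout 125/211 = 59.2% → the guest checkout
Display: the multi-step checkout 742/1287 = 57.7%, the guest checkout 22/31 = 71.0% → the guest checkout
Email: the multi-step checkout 17/60 = 28.3%, the guest checkout 304/844 = 36.0% → the guest checkout
Direct: the multi-step checkout 158/397 = 39.8%, the guest checkout 191/373 = 51.2% → the guest checkout
Overall: the multi-step checkout 1051/2020 = 52.0%, the guest checkout 642/1459 = 44.0% → the multi-step checkout
The guest checkout wins each traffic group but the multi-step checkout wins overall — the comparison reverses. The guest checkout's sessions skew toward email, which has a lower base rate.

No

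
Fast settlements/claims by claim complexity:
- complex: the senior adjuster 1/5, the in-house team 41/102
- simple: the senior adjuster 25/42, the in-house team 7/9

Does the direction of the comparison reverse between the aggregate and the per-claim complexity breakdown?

Yes

Complex: the senior adjuster 1/5 = 20.0%, the in-house team 41/102 = 40.2% → the in-house team
Simple: the senior adjuster 25/42 = 59.5%, the in-house team 7/9 = 77.8% → the in-house team
Overall: the senior adjuster 26/47 = 55.3%, the in-house team 48/111 = 43.2% → the senior adjuster
The in-house team wins each claim group but the senior adjuster wins overall — the comparison reverses. The in-house team's claims skew toward complex, which has a lower base rate.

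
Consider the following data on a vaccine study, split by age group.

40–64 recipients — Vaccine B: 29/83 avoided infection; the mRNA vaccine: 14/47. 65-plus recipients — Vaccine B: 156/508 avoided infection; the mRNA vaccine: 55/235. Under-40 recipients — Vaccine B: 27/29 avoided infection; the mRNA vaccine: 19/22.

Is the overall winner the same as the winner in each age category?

40–64: Vaccine B 29/83 = 34.9%, the mRNA vaccine 14/47 = 29.8% → Vaccine B
65-plus: Vaccine B 156/508 = 30.7%, the mRNA vaccine 55/235 = 23.4% → Vaccine B
Under-40: Vaccine B 27/29 = 93.1%, the mRNA vaccine 19/22 = 86.4% → Vaccine B
Overall: Vaccine B 212/620 = 34.2%, the mRNA vaccine 88/304 = 28.9% → Vaccine B
Vaccine B wins overall and in every age group — no reversal.

Yes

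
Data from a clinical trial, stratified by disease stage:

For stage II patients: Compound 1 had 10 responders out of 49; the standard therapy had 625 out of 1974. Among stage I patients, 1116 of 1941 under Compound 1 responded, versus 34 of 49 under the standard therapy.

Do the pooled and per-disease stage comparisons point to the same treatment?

Stage II: Compound 1 10/49 = 20.4%, the standard therapy 625/1974 = 31.7% → the standard therapy
Stage I: Compound 1 1116/1941 = 57.5%, the standard therapy 34/49 = 69.4% → the standard therapy
Overall: Compound 1 1126/1990 = 56.6%, the standard therapy 659/2023 = 32.6% → Compound 1
The standard therapy wins each disease group but Compound 1 wins overall — the comparison reverses. The standard therapy's patients skew toward stage II, which has a lower base rate.

No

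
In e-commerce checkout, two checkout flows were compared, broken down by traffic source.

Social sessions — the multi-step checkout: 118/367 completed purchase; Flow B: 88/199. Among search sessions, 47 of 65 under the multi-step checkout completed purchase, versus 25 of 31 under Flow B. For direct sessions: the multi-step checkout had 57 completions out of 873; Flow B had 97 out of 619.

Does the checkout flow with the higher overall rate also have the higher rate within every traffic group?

Yes

Social: the multi-step checkout 118/367 = 32.2%, Flow B 88/199 = 44.2% → Flow B
Search: the multi-step checkout 47/65 = 72.3%, Flow B 25/31 = 80.6% → Flow B
Direct: the multi-step checkout 57/873 = 6.5%, Flow B 97/619 = 15.7% → Flow B
Overall: the multi-step checkout 222/1305 = 17.0%, Flow B 210/849 = 24.7% → Flow B
Flow B wins overall and in every traffic group — no reversal.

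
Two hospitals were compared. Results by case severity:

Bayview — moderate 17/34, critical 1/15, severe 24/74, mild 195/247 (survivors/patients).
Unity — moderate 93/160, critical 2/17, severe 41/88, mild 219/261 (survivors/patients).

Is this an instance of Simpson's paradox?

Moderate: Bayview 17/34 = 50.0%, Unity 93/160 = 58.1% → Unity
Critical: Bayview 1/15 = 6.7%, Unity 2/17 = 11.8% → Unity
Severe: Bayview 24/74 = 32.4%, Unity 41/88 = 46.6% → Unity
Mild: Bayview 195/247 = 78.9%, Unity 219/261 = 83.9% → Unity
Overall: Bayview 237/370 = 64.1%, Unity 355/526 = 67.5% → Unity
Unity wins overall and in every case group — no reversal.

No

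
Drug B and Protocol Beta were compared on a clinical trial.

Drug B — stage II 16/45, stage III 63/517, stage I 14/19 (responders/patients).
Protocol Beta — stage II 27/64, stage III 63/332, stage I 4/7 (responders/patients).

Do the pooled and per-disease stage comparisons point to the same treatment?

No

Stage II: Drug B 16/45 = 35.6%, Protocol Beta 27/64 = 42.2% → Protocol Beta
Stage III: Drug B 63/517 = 12.2%, Protocol Beta 63/332 = 19.0% → Protocol Beta
Stage I: Drug B 14/19 = 73.7%, Protocol Beta 4/7 = 57.1% → Drug B
Overall: Drug B 93/581 = 16.0%, Protocol Beta 94/403 = 23.3% → Protocol Beta
Neither sweeps: Drug B wins 1 of 3 groups, Protocol Beta wins 2. Protocol Beta wins overall but not every group — no Simpson reversal.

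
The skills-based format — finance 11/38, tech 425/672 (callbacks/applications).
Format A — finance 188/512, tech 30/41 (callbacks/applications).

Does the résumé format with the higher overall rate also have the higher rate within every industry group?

No

Finance: the skills-based format 11/38 = 28.9%, Format A 188/512 = 36.7% → Format A
Tech: the skills-based format 425/672 = 63.2%, Format A 30/41 = 73.2% → Format A
Overall: the skills-based format 436/710 = 61.4%, Format A 218/553 = 39.4% → the skills-based format
Format A wins each industry group but the skills-based format wins overall — the comparison reverses. Format A's applications skew toward finance, which has a lower base rate.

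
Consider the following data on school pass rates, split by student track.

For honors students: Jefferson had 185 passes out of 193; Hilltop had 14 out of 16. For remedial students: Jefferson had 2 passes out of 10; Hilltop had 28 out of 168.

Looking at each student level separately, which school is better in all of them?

Honors: Jefferson 185/193 = 95.9%, Hilltop 14/16 = 87.5% → Jefferson
Remedial: Jefferson 2/10 = 20.0%, Hilltop 28/168 = 16.7% → Jefferson
Jefferson has the higher rate in both groups.

Jefferson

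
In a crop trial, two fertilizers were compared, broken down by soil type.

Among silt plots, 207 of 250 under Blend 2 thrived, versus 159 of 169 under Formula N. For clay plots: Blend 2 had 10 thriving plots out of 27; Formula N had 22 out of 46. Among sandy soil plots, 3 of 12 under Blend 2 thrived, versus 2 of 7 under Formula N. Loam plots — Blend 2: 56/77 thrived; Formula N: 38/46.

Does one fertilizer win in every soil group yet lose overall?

No

Silt: Blend 2 207/250 = 82.8%, Formula N 159/169 = 94.1% → Formula N
Clay: Blend 2 10/27 = 37.0%, Formula N 22/46 = 47.8% → Formula N
Sandy soil: Blend 2 3/12 = 25.0%, Formula N 2/7 = 28.6% → Formula N
Loam: Blend 2 56/77 = 72.7%, Formula N 38/46 = 82.6% → Formula N
Overall: Blend 2 276/366 = 75.4%, Formula N 221/268 = 82.5% → Formula N
Formula N wins overall and in every soil group — no reversal.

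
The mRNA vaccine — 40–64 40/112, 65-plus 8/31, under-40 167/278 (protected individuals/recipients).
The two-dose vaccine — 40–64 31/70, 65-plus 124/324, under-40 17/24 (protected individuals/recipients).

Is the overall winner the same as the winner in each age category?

40–64: the mRNA vaccine 40/112 = 35.7%, the two-dose vaccine 31/70 = 44.3% → the two-dose vaccine
65-plus: the mRNA vaccine 8/31 = 25.8%, the two-dose vaccine 124/324 = 38.3% → the two-dose vaccine
Under-40: the mRNA vaccine 167/278 = 60.1%, the two-dose vaccine 17/24 = 70.8% → the two-dose vaccine
Overall: the mRNA vaccine 215/421 = 51.1%, the two-dose vaccine 172/418 = 41.1% → the mRNA vaccine
The two-dose vaccine wins each age group but the mRNA vaccine wins overall — the comparison reverses. The two-dose vaccine's recipients skew toward 65-plus, which has a lower base rate.

No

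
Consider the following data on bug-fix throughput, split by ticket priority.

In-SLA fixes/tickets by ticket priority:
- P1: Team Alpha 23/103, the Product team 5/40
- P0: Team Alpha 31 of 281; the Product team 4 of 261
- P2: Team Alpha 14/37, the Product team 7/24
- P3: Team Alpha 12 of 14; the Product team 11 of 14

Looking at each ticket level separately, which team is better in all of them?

Team Alpha

P1: Team Alpha 23/103 = 22.3%, the Product team 5/40 = 12.5% → Team Alpha
P0: Team Alpha 31/281 = 11.0%, the Product team 4/261 = 1.5% → Team Alpha
P2: Team Alpha 14/37 = 37.8%, the Product team 7/24 = 29.2% → Team Alpha
P3: Team Alpha 12/14 = 85.7%, the Product team 11/14 = 78.6% → Team Alpha
Team Alpha has the higher rate in all 4 groups.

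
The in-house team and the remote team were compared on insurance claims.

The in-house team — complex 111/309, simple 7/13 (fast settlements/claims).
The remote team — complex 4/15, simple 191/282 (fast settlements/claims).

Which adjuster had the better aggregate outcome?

Complex: the in-house team 111/309 = 35.9%, the remote team 4/15 = 26.7% → the in-house team
Simple: the in-house team 7/13 = 53.8%, the remote team 191/282 = 67.7% → the remote team
Overall: the in-house team 118/322 = 36.6%, the remote team 195/297 = 65.7% → the remote team
(Neither sweeps every claim group, but the remote team has the higher pooled rate.)

the remote team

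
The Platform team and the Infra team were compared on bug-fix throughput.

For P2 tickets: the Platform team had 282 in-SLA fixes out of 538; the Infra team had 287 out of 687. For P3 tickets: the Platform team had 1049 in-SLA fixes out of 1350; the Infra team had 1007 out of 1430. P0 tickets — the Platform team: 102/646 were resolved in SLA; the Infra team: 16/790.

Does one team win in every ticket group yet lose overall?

P2: the Platform team 282/538 = 52.4%, the Infra team 287/687 = 41.8% → the Platform team
P3: the Platform team 1049/1350 = 77.7%, the Infra team 1007/1430 = 70.4% → the Platform team
P0: the Platform team 102/646 = 15.8%, the Infra team 16/790 = 2.0% → the Platform team
Overall: the Platform team 1433/2534 = 56.6%, the Infra team 1310/2907 = 45.1% → the Platform team
The Platform team wins overall and in every ticket group — no reversal.

No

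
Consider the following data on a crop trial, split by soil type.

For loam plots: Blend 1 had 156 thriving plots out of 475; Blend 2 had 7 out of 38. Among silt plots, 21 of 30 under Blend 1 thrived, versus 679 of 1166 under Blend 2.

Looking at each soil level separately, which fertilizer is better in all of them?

Loam: Blend 1 156/475 = 32.8%, Blend 2 7/38 = 18.4% → Blend 1
Silt: Blend 1 21/30 = 70.0%, Blend 2 679/1166 = 58.2% → Blend 1
Blend 1 has the higher rate in both groups.

Blend 1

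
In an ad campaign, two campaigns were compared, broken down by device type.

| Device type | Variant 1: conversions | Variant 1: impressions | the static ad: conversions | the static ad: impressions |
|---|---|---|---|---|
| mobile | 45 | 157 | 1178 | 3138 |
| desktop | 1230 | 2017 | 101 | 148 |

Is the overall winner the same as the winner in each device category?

Mobile: Variant 1 45/157 = 28.7%, the static ad 1178/3138 = 37.5% → the static ad
Desktop: Variant 1 1230/2017 = 61.0%, the static ad 101/148 = 68.2% → the static ad
Overall: Variant 1 1275/2174 = 58.6%, the static ad 1279/3286 = 38.9% → Variant 1
The static ad wins each device group but Variant 1 wins overall — the comparison reverses. The static ad's impressions skew toward mobile, which has a lower base rate.

No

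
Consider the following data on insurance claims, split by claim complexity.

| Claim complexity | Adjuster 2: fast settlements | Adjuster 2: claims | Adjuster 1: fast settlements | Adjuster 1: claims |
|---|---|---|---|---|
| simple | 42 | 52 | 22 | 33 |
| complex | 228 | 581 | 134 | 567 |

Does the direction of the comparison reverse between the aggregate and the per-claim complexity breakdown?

No

Simple: Adjuster 2 42/52 = 80.8%, Adjuster 1 22/33 = 66.7% → Adjuster 2
Complex: Adjuster 2 228/581 = 39.2%, Adjuster 1 134/567 = 23.6% → Adjuster 2
Overall: Adjuster 2 270/633 = 42.7%, Adjuster 1 156/600 = 26.0% → Adjuster 2
Adjuster 2 wins overall and in every claim group — no reversal.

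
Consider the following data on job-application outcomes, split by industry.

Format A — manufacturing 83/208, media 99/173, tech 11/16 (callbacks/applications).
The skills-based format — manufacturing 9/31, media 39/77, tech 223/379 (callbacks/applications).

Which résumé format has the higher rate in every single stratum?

Format A

Manufacturing: Format A 83/208 = 39.9%, the skills-based format 9/31 = 29.0% → Format A
Media: Format A 99/173 = 57.2%, the skills-based format 39/77 = 50.6% → Format A
Tech: Format A 11/16 = 68.8%, the skills-based format 223/379 = 58.8% → Format A
Format A has the higher rate in all 3 groups.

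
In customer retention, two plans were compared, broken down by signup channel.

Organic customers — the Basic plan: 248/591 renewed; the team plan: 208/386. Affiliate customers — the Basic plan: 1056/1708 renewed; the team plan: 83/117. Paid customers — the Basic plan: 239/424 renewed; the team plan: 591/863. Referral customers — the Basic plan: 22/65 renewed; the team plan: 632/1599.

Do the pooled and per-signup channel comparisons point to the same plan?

Organic: the Basic plan 248/591 = 42.0%, the team plan 208/386 = 53.9% → the team plan
Affiliate: the Basic plan 1056/1708 = 61.8%, the team plan 83/117 = 70.9% → the team plan
Paid: the Basic plan 239/424 = 56.4%, the team plan 591/863 = 68.5% → the team plan
Referral: the Basic plan 22/65 = 33.8%, the team plan 632/1599 = 39.5% → the team plan
Overall: the Basic plan 1565/2788 = 56.1%, the team plan 1514/2965 = 51.1% → the Basic plan
The team plan wins each signup group but the Basic plan wins overall — the comparison reverses. The team plan's customers skew toward referral, which has a lower base rate.

No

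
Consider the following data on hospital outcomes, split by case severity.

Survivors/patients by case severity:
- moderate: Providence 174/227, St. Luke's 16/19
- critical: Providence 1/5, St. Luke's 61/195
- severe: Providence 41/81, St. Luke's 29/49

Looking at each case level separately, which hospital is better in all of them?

St. Luke's

Moderate: Providence 174/227 = 76.7%, St. Luke's 16/19 = 84.2% → St. Luke's
Critical: Providence 1/5 = 20.0%, St. Luke's 61/195 = 31.3% → St. Luke's
Severe: Providence 41/81 = 50.6%, St. Luke's 29/49 = 59.2% → St. Luke's
St. Luke's has the higher rate in all 3 groups.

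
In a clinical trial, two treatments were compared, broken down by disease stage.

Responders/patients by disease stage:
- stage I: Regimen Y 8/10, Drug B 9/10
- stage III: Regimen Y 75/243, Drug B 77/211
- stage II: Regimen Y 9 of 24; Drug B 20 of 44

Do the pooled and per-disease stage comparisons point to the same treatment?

Stage I: Regimen Y 8/10 = 80.0%, Drug B 9/10 = 90.0% → Drug B
Stage III: Regimen Y 75/243 = 30.9%, Drug B 77/211 = 36.5% → Drug B
Stage II: Regimen Y 9/24 = 37.5%, Drug B 20/44 = 45.5% → Drug B
Overall: Regimen Y 92/277 = 33.2%, Drug B 106/265 = 40.0% → Drug B
Drug B wins overall and in every disease group — no reversal.

Yes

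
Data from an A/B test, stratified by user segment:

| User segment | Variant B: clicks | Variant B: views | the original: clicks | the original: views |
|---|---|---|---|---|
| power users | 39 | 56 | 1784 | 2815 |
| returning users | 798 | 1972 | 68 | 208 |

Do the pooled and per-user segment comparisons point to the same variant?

Power users: Variant B 39/56 = 69.6%, the original 1784/2815 = 63.4% → Variant B
Returning users: Variant B 798/1972 = 40.5%, the original 68/208 = 32.7% → Variant B
Overall: Variant B 837/2028 = 41.3%, the original 1852/3023 = 61.3% → the original
Variant B wins each user group but the original wins overall — the comparison reverses. Variant B's views skew toward returning users, which has a lower base rate.

No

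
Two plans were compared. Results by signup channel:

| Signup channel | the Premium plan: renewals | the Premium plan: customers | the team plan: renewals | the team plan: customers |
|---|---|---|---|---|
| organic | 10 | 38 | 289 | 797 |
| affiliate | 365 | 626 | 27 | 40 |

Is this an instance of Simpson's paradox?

Organic: the Premium plan 10/38 = 26.3%, the team plan 289/797 = 36.3% → the team plan
Affiliate: the Premium plan 365/626 = 58.3%, the team plan 27/40 = 67.5% → the team plan
Overall: the Premium plan 375/664 = 56.5%, the team plan 316/837 = 37.8% → the Premium plan
The team plan wins each signup group but the Premium plan wins overall — the comparison reverses. The team plan's customers skew toward organic, which has a lower base rate.

Yes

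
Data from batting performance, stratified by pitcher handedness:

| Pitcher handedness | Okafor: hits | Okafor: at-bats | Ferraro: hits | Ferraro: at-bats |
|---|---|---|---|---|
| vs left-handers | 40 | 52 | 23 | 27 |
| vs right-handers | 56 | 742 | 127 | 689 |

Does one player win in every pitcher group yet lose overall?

No

Vs left-handers: Okafor 40/52 = 76.9%, Ferraro 23/27 = 85.2% → Ferraro
Vs right-handers: Okafor 56/742 = 7.5%, Ferraro 127/689 = 18.4% → Ferraro
Overall: Okafor 96/794 = 12.1%, Ferraro 150/716 = 20.9% → Ferraro
Ferraro wins overall and in every pitcher group — no reversal.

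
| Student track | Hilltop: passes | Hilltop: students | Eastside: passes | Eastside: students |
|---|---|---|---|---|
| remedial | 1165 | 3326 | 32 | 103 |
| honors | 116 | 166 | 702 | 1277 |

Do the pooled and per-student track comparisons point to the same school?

No

Remedial: Hilltop 1165/3326 = 35.0%, Eastside 32/103 = 31.1% → Hilltop
Honors: Hilltop 116/166 = 69.9%, Eastside 702/1277 = 55.0% → Hilltop
Overall: Hilltop 1281/3492 = 36.7%, Eastside 734/1380 = 53.2% → Eastside
Hilltop wins each student group but Eastside wins overall — the comparison reverses. Hilltop's students skew toward remedial, which has a lower base rate.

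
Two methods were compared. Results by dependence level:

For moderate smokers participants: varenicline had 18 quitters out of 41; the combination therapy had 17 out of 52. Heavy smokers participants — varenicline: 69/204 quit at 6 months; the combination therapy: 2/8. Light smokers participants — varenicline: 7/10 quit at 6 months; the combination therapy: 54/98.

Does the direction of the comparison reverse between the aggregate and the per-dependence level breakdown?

Yes

Moderate smokers: varenicline 18/41 = 43.9%, the combination therapy 17/52 = 32.7% → varenicline
Heavy smokers: varenicline 69/204 = 33.8%, the combination therapy 2/8 = 25.0% → varenicline
Light smokers: varenicline 7/10 = 70.0%, the combination therapy 54/98 = 55.1% → varenicline
Overall: varenicline 94/255 = 36.9%, the combination therapy 73/158 = 46.2% → the combination therapy
Varenicline wins each dependence group but the combination therapy wins overall — the comparison reverses. Varenicline's participants skew toward heavy smokers, which has a lower base rate.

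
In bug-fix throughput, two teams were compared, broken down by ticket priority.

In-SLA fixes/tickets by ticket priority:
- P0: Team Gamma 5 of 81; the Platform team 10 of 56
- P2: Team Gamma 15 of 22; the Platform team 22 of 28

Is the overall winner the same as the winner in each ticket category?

P0: Team Gamma 5/81 = 6.2%, the Platform team 10/56 = 17.9% → the Platform team
P2: Team Gamma 15/22 = 68.2%, the Platform team 22/28 = 78.6% → the Platform team
Overall: Team Gamma 20/103 = 19.4%, the Platform team 32/84 = 38.1% → the Platform team
The Platform team wins overall and in every ticket group — no reversal.

Yes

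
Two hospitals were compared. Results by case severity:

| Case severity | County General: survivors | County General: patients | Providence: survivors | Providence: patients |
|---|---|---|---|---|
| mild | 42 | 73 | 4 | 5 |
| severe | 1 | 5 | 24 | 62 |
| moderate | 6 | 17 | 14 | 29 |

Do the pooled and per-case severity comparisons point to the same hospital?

No

Mild: County General 42/73 = 57.5%, Providence 4/5 = 80.0% → Providence
Severe: County General 1/5 = 20.0%, Providence 24/62 = 38.7% → Providence
Moderate: County General 6/17 = 35.3%, Providence 14/29 = 48.3% → Providence
Overall: County General 49/95 = 51.6%, Providence 42/96 = 43.8% → County General
Providence wins each case group but County General wins overall — the comparison reverses. Providence's patients skew toward severe, which has a lower base rate.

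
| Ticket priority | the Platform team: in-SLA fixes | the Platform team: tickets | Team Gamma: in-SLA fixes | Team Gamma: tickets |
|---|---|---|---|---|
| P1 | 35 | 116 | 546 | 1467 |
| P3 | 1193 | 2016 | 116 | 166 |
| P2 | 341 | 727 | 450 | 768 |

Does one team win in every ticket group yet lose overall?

Yes

P1: the Platform team 35/116 = 30.2%, Team Gamma 546/1467 = 37.2% → Team Gamma
P3: the Platform team 1193/2016 = 59.2%, Team Gamma 116/166 = 69.9% → Team Gamma
P2: the Platform team 341/727 = 46.9%, Team Gamma 450/768 = 58.6% → Team Gamma
Overall: the Platform team 1569/2859 = 54.9%, Team Gamma 1112/2401 = 46.3% → the Platform team
Team Gamma wins each ticket group but the Platform team wins overall — the comparison reverses. Team Gamma's tickets skew toward P1, which has a lower base rate.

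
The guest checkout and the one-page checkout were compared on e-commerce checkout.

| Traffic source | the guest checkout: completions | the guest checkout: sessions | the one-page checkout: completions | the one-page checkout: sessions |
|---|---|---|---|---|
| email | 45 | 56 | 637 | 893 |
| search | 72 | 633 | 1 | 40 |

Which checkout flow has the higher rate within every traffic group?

Email: the guest checkout 45/56 = 80.4%, the one-page checkout 637/893 = 71.3% → the guest checkout
Search: the guest checkout 72/633 = 11.4%, the one-page checkout 1/40 = 2.5% → the guest checkout
The guest checkout has the higher rate in both groups.

the guest checkout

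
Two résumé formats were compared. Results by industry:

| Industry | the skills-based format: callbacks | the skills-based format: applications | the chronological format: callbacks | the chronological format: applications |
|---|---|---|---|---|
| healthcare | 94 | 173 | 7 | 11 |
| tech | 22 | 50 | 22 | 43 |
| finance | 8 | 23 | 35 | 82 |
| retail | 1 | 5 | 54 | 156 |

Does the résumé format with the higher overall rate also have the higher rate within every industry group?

Healthcare: the skills-based format 94/173 = 54.3%, the chronological format 7/11 = 63.6% → the chronological format
Tech: the skills-based format 22/50 = 44.0%, the chronological format 22/43 = 51.2% → the chronological format
Finance: the skills-based format 8/23 = 34.8%, the chronological format 35/82 = 42.7% → the chronological format
Retail: the skills-based format 1/5 = 20.0%, the chronological format 54/156 = 34.6% → the chronological format
Overall: the skills-based format 125/251 = 49.8%, the chronological format 118/292 = 40.4% → the skills-based format
The chronological format wins each industry group but the skills-based format wins overall — the comparison reverses. The chronological format's applications skew toward retail, which has a lower base rate.

No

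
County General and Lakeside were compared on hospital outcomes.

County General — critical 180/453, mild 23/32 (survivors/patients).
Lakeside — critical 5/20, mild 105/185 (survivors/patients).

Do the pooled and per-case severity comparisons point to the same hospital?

No

Critical: County General 180/453 = 39.7%, Lakeside 5/20 = 25.0% → County General
Mild: County General 23/32 = 71.9%, Lakeside 105/185 = 56.8% → County General
Overall: County General 203/485 = 41.9%, Lakeside 110/205 = 53.7% → Lakeside
County General wins each case group but Lakeside wins overall — the comparison reverses. County General's patients skew toward critical, which has a lower base rate.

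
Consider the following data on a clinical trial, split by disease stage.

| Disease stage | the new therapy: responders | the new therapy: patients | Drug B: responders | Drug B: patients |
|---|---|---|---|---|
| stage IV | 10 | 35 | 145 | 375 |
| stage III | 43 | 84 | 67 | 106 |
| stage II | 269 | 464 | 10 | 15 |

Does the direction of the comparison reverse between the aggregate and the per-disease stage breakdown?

Stage IV: the new therapy 10/35 = 28.6%, Drug B 145/375 = 38.7% → Drug B
Stage III: the new therapy 43/84 = 51.2%, Drug B 67/106 = 63.2% → Drug B
Stage II: the new therapy 269/464 = 58.0%, Drug B 10/15 = 66.7% → Drug B
Overall: the new therapy 322/583 = 55.2%, Drug B 222/496 = 44.8% → the new therapy
Drug B wins each disease group but the new therapy wins overall — the comparison reverses. Drug B's patients skew toward stage IV, which has a lower base rate.

Yes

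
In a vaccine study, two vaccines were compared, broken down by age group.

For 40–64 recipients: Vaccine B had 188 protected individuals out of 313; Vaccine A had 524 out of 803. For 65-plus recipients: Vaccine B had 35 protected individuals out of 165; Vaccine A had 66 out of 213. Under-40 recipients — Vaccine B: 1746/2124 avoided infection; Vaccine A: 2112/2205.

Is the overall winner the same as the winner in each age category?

40–64: Vaccine B 188/313 = 60.1%, Vaccine A 524/803 = 65.3% → Vaccine A
65-plus: Vaccine B 35/165 = 21.2%, Vaccine A 66/213 = 31.0% → Vaccine A
Under-40: Vaccine B 1746/2124 = 82.2%, Vaccine A 2112/2205 = 95.8% → Vaccine A
Overall: Vaccine B 1969/2602 = 75.7%, Vaccine A 2702/3221 = 83.9% → Vaccine A
Vaccine A wins overall and in every age group — no reversal.

Yes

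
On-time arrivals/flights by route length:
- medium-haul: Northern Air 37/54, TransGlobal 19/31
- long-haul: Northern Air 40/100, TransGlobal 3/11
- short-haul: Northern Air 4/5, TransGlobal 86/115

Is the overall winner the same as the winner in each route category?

Medium-haul: Northern Air 37/54 = 68.5%, TransGlobal 19/31 = 61.3% → Northern Air
Long-haul: Northern Air 40/100 = 40.0%, TransGlobal 3/11 = 27.3% → Northern Air
Short-haul: Northern Air 4/5 = 80.0%, TransGlobal 86/115 = 74.8% → Northern Air
Overall: Northern Air 81/159 = 50.9%, TransGlobal 108/157 = 68.8% → TransGlobal
Northern Air wins each route group but TransGlobal wins overall — the comparison reverses. Northern Air's flights skew toward long-haul, which has a lower base rate.

No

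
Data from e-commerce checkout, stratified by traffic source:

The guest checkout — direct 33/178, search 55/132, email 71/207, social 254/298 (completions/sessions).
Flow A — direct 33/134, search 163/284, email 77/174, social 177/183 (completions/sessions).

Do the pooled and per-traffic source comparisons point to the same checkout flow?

Direct: the guest checkout 33/178 = 18.5%, Flow A 33/134 = 24.6% → Flow A
Search: the guest checkout 55/132 = 41.7%, Flow A 163/284 = 57.4% → Flow A
Email: the guest checkout 71/207 = 34.3%, Flow A 77/174 = 44.3% → Flow A
Social: the guest checkout 254/298 = 85.2%, Flow A 177/183 = 96.7% → Flow A
Overall: the guest checkout 413/815 = 50.7%, Flow A 450/775 = 58.1% → Flow A
Flow A wins overall and in every traffic group — no reversal.

Yes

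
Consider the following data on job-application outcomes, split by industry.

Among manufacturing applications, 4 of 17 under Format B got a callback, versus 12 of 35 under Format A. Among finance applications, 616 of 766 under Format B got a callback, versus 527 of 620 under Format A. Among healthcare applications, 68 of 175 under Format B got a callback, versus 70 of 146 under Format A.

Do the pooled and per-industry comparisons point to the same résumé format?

Manufacturing: Format B 4/17 = 23.5%, Format A 12/35 = 34.3% → Format A
Finance: Format B 616/766 = 80.4%, Format A 527/620 = 85.0% → Format A
Healthcare: Format B 68/175 = 38.9%, Format A 70/146 = 47.9% → Format A
Overall: Format B 688/958 = 71.8%, Format A 609/801 = 76.0% → Format A
Format A wins overall and in every industry group — no reversal.

Yes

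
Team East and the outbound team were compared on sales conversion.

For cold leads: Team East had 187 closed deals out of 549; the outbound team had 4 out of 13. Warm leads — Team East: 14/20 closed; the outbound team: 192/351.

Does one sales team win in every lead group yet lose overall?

Cold: Team East 187/549 = 34.1%, the outbound team 4/13 = 30.8% → Team East
Warm: Team East 14/20 = 70.0%, the outbound team 192/351 = 54.7% → Team East
Overall: Team East 201/569 = 35.3%, the outbound team 196/364 = 53.8% → the outbound team
Team East wins each lead group but the outbound team wins overall — the comparison reverses. Team East's leads skew toward cold, which has a lower base rate.

Yes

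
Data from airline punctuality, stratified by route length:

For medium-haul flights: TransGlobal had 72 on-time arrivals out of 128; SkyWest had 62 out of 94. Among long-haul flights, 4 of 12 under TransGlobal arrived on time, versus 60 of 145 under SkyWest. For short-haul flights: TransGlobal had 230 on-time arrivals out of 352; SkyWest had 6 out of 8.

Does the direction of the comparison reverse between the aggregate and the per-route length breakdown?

Yes

Medium-haul: TransGlobal 72/128 = 56.2%, SkyWest 62/94 = 66.0% → SkyWest
Long-haul: TransGlobal 4/12 = 33.3%, SkyWest 60/145 = 41.4% → SkyWest
Short-haul: TransGlobal 230/352 = 65.3%, SkyWest 6/8 = 75.0% → SkyWest
Overall: TransGlobal 306/492 = 62.2%, SkyWest 128/247 = 51.8% → TransGlobal
SkyWest wins each route group but TransGlobal wins overall — the comparison reverses. SkyWest's flights skew toward long-haul, which has a lower base rate.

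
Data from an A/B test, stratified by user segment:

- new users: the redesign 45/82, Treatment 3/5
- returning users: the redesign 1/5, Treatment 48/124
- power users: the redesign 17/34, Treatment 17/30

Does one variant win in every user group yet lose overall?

New users: the redesign 45/82 = 54.9%, Treatment 3/5 = 60.0% → Treatment
Returning users: the redesign 1/5 = 20.0%, Treatment 48/124 = 38.7% → Treatment
Power users: the redesign 17/34 = 50.0%, Treatment 17/30 = 56.7% → Treatment
Overall: the redesign 63/121 = 52.1%, Treatment 68/159 = 42.8% → the redesign
Treatment wins each user group but the redesign wins overall — the comparison reverses. Treatment's views skew toward returning users, which has a lower base rate.

Yes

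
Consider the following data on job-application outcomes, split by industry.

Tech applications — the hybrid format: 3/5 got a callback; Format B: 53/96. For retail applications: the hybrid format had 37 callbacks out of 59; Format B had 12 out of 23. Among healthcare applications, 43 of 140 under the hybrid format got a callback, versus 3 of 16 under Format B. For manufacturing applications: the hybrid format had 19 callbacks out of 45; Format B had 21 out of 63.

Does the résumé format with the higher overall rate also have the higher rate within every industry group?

No

Tech: the hybrid format 3/5 = 60.0%, Format B 53/96 = 55.2% → the hybrid format
Retail: the hybrid format 37/59 = 62.7%, Format B 12/23 = 52.2% → the hybrid format
Healthcare: the hybrid format 43/140 = 30.7%, Format B 3/16 = 18.8% → the hybrid format
Manufacturing: the hybrid format 19/45 = 42.2%, Format B 21/63 = 33.3% → the hybrid format
Overall: the hybrid format 102/249 = 41.0%, Format B 89/198 = 44.9% → Format B
The hybrid format wins each industry group but Format B wins overall — the comparison reverses. The hybrid format's applications skew toward healthcare, which has a lower base rate.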